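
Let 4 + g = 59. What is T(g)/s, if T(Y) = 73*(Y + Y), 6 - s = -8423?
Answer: 8030/8429 ≈ 0.95266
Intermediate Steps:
s = 8429 (s = 6 - 1*(-8423) = 6 + 8423 = 8429)
g = 55 (g = -4 + 59 = 55)
T(Y) = 146*Y (T(Y) = 73*(2*Y) = 146*Y)
T(g)/s = (146*55)/8429 = 8030*(1/8429) = 8030/8429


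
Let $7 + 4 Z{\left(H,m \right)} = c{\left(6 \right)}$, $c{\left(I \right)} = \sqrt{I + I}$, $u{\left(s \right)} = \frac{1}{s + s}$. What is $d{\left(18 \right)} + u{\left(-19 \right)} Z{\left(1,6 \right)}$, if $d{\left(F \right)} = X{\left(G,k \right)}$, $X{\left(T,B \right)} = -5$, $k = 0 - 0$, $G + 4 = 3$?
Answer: $- \frac{753}{152} - \frac{\sqrt{3}}{76} \approx -4.9767$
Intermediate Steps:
$G = -1$ ($G = -4 + 3 = -1$)
$u{\left(s \right)} = \frac{1}{2 s}$
$k = 0$ ($k = 0 + 0 = 0$)
$d{\left(F \right)} = -5$
$c{\left(I \right)} = \sqrt{2} \sqrt{I}$ ($c{\left(I \right)} = \sqrt{2 I} = \sqrt{2} \sqrt{I}$)
$Z{\left(H,m \right)} = - \frac{7}{4} + \frac{\sqrt{3}}{2}$ ($Z{\left(H,m \right)} = - \frac{7}{4} + \frac{\sqrt{2} \sqrt{6}}{4} = - \frac{7}{4} + \frac{2 \sqrt{3}}{4} = - \frac{7}{4} + \frac{\sqrt{3}}{2}$)
$d{\left(18 \right)} + u{\left(-19 \right)} Z{\left(1,6 \right)} = -5 + \frac{1}{2 \left(-19\right)} \left(- \frac{7}{4} + \frac{\sqrt{3}}{2}\right) = -5 + \frac{1}{2} \left(- \frac{1}{19}\right) \left(- \frac{7}{4} + \frac{\sqrt{3}}{2}\right) = -5 - \frac{- \frac{7}{4} + \frac{\sqrt{3}}{2}}{38} = -5 + \left(\frac{7}{152} - \frac{\sqrt{3}}{76}\right) = - \frac{753}{152} - \frac{\sqrt{3}}{76}$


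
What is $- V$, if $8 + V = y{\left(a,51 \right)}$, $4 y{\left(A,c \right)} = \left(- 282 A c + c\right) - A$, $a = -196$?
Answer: $- \frac{2819087}{4} \approx -7.0477 \cdot 10^{5}$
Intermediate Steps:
$y{\left(A,c \right)} = - \frac{A}{4} + \frac{c}{4} - \frac{141 A c}{2}$ ($y{\left(A,c \right)} = \frac{\left(- 282 A c + c\right) - A}{4} = \frac{\left(c - 282 A c\right) - A}{4} = \frac{c - A - 282 A c}{4} = - \frac{A}{4} + \frac{c}{4} - \frac{141 A c}{2}$)
$V = \frac{2819087}{4}$ ($V = -8 - \left(- \frac{247}{4} - 704718\right) = -8 + \left(49 + \frac{51}{4} + 704718\right) = -8 + \frac{2819119}{4} = \frac{2819087}{4} \approx 7.0477 \cdot 10^{5}$)
$- V = \left(-1\right) \frac{2819087}{4} = - \frac{2819087}{4}$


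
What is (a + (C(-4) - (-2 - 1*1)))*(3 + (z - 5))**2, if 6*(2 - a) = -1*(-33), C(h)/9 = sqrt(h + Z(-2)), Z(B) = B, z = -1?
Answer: -9/2 + 81*I*sqrt(6) ≈ -4.5 + 198.41*I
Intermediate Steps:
C(h) = 9*sqrt(-2 + h) (C(h) = 9*sqrt(h - 2) = 9*sqrt(-2 + h))
a = -7/2 (a = 2 - (-1)*(-33)/6 = 2 - 1/6*33 = 2 - 11/2 = -7/2 ≈ -3.5000)
(a + (C(-4) - (-2 - 1*1)))*(3 + (z - 5))**2 = (-7/2 + (9*sqrt(-2 - 4) - (-2 - 1*1)))*(3 + (-1 - 5))**2 = (-7/2 + (9*sqrt(-6) - (-2 - 1)))*(3 - 6)**2 = (-7/2 + (9*(I*sqrt(6)) - 1*(-3)))*(-3)**2 = (-7/2 + (9*I*sqrt(6) + 3))*9 = (-7/2 + (3 + 9*I*sqrt(6)))*9 = (-1/2 + 9*I*sqrt(6))*9 = -9/2 + 81*I*sqrt(6)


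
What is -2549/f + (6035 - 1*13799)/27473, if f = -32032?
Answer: -178667771/880015136 ≈ -0.20303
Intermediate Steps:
-2549/f + (6035 - 1*13799)/27473 = -2549/(-32032) + (6035 - 1*13799)/27473 = -2549*(-1/32032) + (6035 - 13799)*(1/27473) = 2549/32032 - 7764*1/27473 = 2549/32032 - 7764/27473 = -178667771/880015136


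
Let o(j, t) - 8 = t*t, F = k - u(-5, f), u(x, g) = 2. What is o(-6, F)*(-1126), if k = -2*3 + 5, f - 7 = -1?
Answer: -19142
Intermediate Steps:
f = 6 (f = 7 - 1 = 6)
k = -1 (k = -6 + 5 = -1)
F = -3 (F = -1 - 1*2 = -1 - 2 = -3)
o(j, t) = 8 + t² (o(j, t) = 8 + t*t = 8 + t²)
o(-6, F)*(-1126) = (8 + (-3)²)*(-1126) = (8 + 9)*(-1126) = 17*(-1126) = -19142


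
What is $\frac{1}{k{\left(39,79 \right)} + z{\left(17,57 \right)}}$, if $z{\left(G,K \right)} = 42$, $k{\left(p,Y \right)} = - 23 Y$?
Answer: $- \frac{1}{1775} \approx -0.00056338$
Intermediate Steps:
$\frac{1}{k{\left(39,79 \right)} + z{\left(17,57 \right)}} = \frac{1}{\left(-23\right) 79 + 42} = \frac{1}{-1817 + 42} = \frac{1}{-1775} = - \frac{1}{1775}$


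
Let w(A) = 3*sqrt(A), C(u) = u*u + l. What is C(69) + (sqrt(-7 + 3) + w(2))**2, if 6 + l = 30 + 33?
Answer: 4832 + 12*I*sqrt(2) ≈ 4832.0 + 16.971*I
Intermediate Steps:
l = 57 (l = -6 + (30 + 33) = -6 + 63 = 57)
C(u) = 57 + u**2 (C(u) = u*u + 57 = u**2 + 57 = 57 + u**2)
C(69) + (sqrt(-7 + 3) + w(2))**2 = (57 + 69**2) + (sqrt(-7 + 3) + 3*sqrt(2))**2 = (57 + 4761) + (sqrt(-4) + 3*sqrt(2))**2 = 4818 + (2*I + 3*sqrt(2))**2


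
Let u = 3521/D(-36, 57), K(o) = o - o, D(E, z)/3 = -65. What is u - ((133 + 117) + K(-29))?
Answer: -52271/195 ≈ -268.06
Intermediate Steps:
D(E, z) = -195 (D(E, z) = 3*(-65) = -195)
K(o) = 0
u = -3521/195 (u = 3521/(-195) = 3521*(-1/195) = -3521/195 ≈ -18.056)
u - ((133 + 117) + K(-29)) = -3521/195 - ((133 + 117) + 0) = -3521/195 - (250 + 0) = -3521/195 - 1*250 = -3521/195 - 250 = -52271/195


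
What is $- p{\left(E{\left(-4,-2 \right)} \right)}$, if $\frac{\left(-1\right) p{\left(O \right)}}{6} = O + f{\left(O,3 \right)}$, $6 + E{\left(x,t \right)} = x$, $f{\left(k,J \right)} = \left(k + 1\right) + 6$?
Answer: $-78$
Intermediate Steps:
$f{\left(k,J \right)} = 7 + k$ ($f{\left(k,J \right)} = \left(1 + k\right) + 6 = 7 + k$)
$E{\left(x,t \right)} = -6 + x$
$p{\left(O \right)} = -42 - 12 O$ ($p{\left(O \right)} = - 6 \left(O + \left(7 + O\right)\right) = - 6 \left(7 + 2 O\right) = -42 - 12 O$)
$- p{\left(E{\left(-4,-2 \right)} \right)} = - (-42 - 12 \left(-6 - 4\right)) = - (-42 - -120) = - (-42 + 120) = \left(-1\right) 78 = -78$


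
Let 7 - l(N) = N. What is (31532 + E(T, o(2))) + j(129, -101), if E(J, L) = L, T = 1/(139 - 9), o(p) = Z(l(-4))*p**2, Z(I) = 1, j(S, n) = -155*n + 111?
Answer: 47302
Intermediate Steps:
l(N) = 7 - N
j(S, n) = 111 - 155*n
o(p) = p**2 (o(p) = 1*p**2 = p**2)
T = 1/130 ≈ 0.0076923
(31532 + E(T, o(2))) + j(129, -101) = (31532 + 2**2) + (111 - 155*(-101)) = (31532 + 4) + (111 + 15655) = 31536 + 15766 = 47302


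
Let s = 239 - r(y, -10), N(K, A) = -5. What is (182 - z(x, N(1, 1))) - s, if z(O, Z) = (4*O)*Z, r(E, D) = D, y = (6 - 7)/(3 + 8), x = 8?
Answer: 93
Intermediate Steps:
y = -1/11 ≈ -0.090909
z(O, Z) = 4*O*Z
s = 249 (s = 239 - 1*(-10) = 239 + 10 = 249)
(182 - z(x, N(1, 1))) - s = (182 - 4*8*(-5)) - 1*249 = (182 - 1*(-160)) - 249 = (182 + 160) - 249 = 342 - 249 = 93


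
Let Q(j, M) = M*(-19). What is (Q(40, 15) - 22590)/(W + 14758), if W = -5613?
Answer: -4575/1829 ≈ -2.5014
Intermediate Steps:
Q(j, M) = -19*M
(Q(40, 15) - 22590)/(W + 14758) = (-19*15 - 22590)/(-5613 + 14758) = (-285 - 22590)/9145 = -22875*1/9145 = -4575/1829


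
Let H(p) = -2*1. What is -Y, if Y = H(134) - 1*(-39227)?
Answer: -39225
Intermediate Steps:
H(p) = -2
Y = 39225 (Y = -2 - 1*(-39227) = -2 + 39227 = 39225)
-Y = -1*39225 = -39225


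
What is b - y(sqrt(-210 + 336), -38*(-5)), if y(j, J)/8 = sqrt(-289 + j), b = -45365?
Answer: -45365 - 8*I*sqrt(289 - 3*sqrt(14)) ≈ -45365.0 - 133.33*I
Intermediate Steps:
y(j, J) = 8*sqrt(-289 + j)
b - y(sqrt(-210 + 336), -38*(-5)) = -45365 - 8*sqrt(-289 + sqrt(-210 + 336)) = -45365 - 8*sqrt(-289 + sqrt(126)) = -45365 - 8*sqrt(-289 + 3*sqrt(14))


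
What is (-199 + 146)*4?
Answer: -212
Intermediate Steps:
(-199 + 146)*4 = -53*4 = -212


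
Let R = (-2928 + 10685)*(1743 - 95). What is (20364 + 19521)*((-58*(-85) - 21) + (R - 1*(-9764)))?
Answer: 510456565965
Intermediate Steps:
R = 12783536 (R = 7757*1648 = 12783536)
(20364 + 19521)*((-58*(-85) - 21) + (R - 1*(-9764))) = (20364 + 19521)*((-58*(-85) - 21) + (12783536 - 1*(-9764))) = 39885*((4930 - 21) + (12783536 + 9764)) = 39885*(4909 + 12793300) = 39885*12798209 = 510456565965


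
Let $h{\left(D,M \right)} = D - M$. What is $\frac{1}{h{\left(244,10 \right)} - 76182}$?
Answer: $- \frac{1}{75948} \approx -1.3167 \cdot 10^{-5}$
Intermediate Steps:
$\frac{1}{h{\left(244,10 \right)} - 76182} = \frac{1}{\left(244 - 10\right) - 76182} = \frac{1}{234 - 76182} = \frac{1}{-75948} = - \frac{1}{75948}$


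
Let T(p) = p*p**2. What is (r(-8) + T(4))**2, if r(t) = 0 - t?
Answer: 5184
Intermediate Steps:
r(t) = -t
T(p) = p**3
(r(-8) + T(4))**2 = (-1*(-8) + 4**3)**2 = (8 + 64)**2 = 72**2 = 5184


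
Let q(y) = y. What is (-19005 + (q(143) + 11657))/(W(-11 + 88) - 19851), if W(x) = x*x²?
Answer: -7205/436682 ≈ -0.016499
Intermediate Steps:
W(x) = x³
(-19005 + (q(143) + 11657))/(W(-11 + 88) - 19851) = (-19005 + (143 + 11657))/((-11 + 88)³ - 19851) = (-19005 + 11800)/(77³ - 19851) = -7205/(456533 - 19851) = -7205/436682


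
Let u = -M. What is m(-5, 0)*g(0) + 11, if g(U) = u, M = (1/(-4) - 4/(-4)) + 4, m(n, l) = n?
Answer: 139/4 ≈ 34.750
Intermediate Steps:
M = 19/4 (M = (1*(-¼) - 4*(-¼)) + 4 = (-¼ + 1) + 4 = ¾ + 4 = 19/4 ≈ 4.7500)
u = -19/4 (u = -1*19/4 = -19/4 ≈ -4.7500)
g(U) = -19/4
m(-5, 0)*g(0) + 11 = -5*(-19/4) + 11 = 95/4 + 11 = 139/4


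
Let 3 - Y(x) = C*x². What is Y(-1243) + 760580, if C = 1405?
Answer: -2170033262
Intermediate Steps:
Y(x) = 3 - 1405*x²
Y(-1243) + 760580 = (3 - 1405*(-1243)²) + 760580 = (3 - 1405*1545049) + 760580 = (3 - 2170793845) + 760580 = -2170793842 + 760580 = -2170033262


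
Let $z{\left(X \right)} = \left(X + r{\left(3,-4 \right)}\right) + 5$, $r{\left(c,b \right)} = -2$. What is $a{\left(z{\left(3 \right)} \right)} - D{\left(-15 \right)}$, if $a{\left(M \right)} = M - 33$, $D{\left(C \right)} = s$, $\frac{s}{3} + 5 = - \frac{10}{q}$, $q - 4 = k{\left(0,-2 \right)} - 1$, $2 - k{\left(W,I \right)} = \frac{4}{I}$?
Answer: $- \frac{54}{7} \approx -7.7143$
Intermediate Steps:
$k{\left(W,I \right)} = 2 - \frac{4}{I}$
$q = 7$ ($q = 4 + \left(\left(2 - \frac{4}{-2}\right) - 1\right) = 4 + \left(\left(2 - -2\right) - 1\right) = 4 + \left(\left(2 + 2\right) - 1\right) = 4 + \left(4 - 1\right) = 4 + 3 = 7$)
$z{\left(X \right)} = 3 + X$ ($z{\left(X \right)} = \left(X - 2\right) + 5 = \left(-2 + X\right) + 5 = 3 + X$)
$s = - \frac{135}{7}$ ($s = -15 + 3 \left(- \frac{10}{7}\right) = -15 - \frac{30}{7} = - \frac{135}{7} \approx -19.286$)
$D{\left(C \right)} = - \frac{135}{7}$
$a{\left(M \right)} = -33 + M$
$a{\left(z{\left(3 \right)} \right)} - D{\left(-15 \right)} = \left(-33 + \left(3 + 3\right)\right) - - \frac{135}{7} = \left(-33 + 6\right) + \frac{135}{7} = -27 + \frac{135}{7} = - \frac{54}{7}$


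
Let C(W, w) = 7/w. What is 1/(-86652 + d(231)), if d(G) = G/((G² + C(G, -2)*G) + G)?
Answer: -457/39599962 ≈ -1.1540e-5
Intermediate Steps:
d(G) = G/(G² - 5*G/2) (d(G) = G/((G² + (7/(-2))*G) + G) = G/((G² + (7*(-½))*G) + G) = G/((G² - 7*G/2) + G) = G/(G² - 5*G/2))
1/(-86652 + d(231)) = 1/(-86652 + 2/(-5 + 2*231)) = 1/(-86652 + 2/(-5 + 462)) = 1/(-86652 + 2/457) = 1/(-39599962/457) = -457/39599962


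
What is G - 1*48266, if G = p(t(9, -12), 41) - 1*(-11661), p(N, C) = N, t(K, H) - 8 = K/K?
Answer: -36596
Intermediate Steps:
t(K, H) = 9 (t(K, H) = 8 + K/K = 8 + 1 = 9)
G = 11670 (G = 9 - 1*(-11661) = 9 + 11661 = 11670)
G - 1*48266 = 11670 - 1*48266 = 11670 - 48266 = -36596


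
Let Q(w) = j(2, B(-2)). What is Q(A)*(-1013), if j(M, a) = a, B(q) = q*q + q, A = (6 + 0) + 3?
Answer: -2026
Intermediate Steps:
A = 9 (A = 6 + 3 = 9)
B(q) = q + q**2 (B(q) = q**2 + q = q + q**2)
Q(w) = 2 (Q(w) = -2*(1 - 2) = -2*(-1) = 2)
Q(A)*(-1013) = 2*(-1013) = -2026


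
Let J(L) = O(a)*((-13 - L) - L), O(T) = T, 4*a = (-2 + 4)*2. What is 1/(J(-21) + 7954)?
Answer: 1/7983 ≈ 0.00012527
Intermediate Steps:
a = 1 (a = ((-2 + 4)*2)/4 = (2*2)/4 = (1/4)*4 = 1)
J(L) = -13 - 2*L (J(L) = 1*((-13 - L) - L) = 1*(-13 - 2*L) = -13 - 2*L)
1/(J(-21) + 7954) = 1/((-13 - 2*(-21)) + 7954) = 1/((-13 + 42) + 7954) = 1/(29 + 7954) = 1/7983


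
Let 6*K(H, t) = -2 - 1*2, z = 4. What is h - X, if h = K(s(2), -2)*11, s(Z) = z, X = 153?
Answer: -481/3 ≈ -160.33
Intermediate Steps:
s(Z) = 4
K(H, t) = -2/3 (K(H, t) = (-2 - 1*2)/6 = (-2 - 2)/6 = (1/6)*(-4) = -2/3)
h = -22/3 (h = -2/3*11 = -22/3 ≈ -7.3333)
h - X = -22/3 - 1*153 = -22/3 - 153 = -481/3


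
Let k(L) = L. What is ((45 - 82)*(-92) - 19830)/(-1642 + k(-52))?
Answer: 8213/847 ≈ 9.6966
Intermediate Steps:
((45 - 82)*(-92) - 19830)/(-1642 + k(-52)) = ((45 - 82)*(-92) - 19830)/(-1642 - 52) = (-37*(-92) - 19830)/(-1694) = (3404 - 19830)*(-1/1694) = -16426*(-1/1694) = 8213/847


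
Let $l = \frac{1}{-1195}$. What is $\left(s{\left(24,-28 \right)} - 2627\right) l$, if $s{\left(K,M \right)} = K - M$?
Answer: $\frac{515}{239} \approx 2.1548$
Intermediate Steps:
$l = - \frac{1}{1195} \approx -0.00083682$
$\left(s{\left(24,-28 \right)} - 2627\right) l = \left(\left(24 - -28\right) - 2627\right) \left(- \frac{1}{1195}\right) = \left(\left(24 + 28\right) - 2627\right) \left(- \frac{1}{1195}\right) = \left(52 - 2627\right) \left(- \frac{1}{1195}\right) = \left(-2575\right) \left(- \frac{1}{1195}\right) = \frac{515}{239}$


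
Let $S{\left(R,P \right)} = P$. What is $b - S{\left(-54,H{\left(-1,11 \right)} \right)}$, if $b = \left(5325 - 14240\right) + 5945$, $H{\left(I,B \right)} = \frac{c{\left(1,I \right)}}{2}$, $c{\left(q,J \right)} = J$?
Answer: $- \frac{5939}{2} \approx -2969.5$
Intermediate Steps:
$H{\left(I,B \right)} = \frac{I}{2}$
$b = -2970$ ($b = -8915 + 5945 = -2970$)
$b - S{\left(-54,H{\left(-1,11 \right)} \right)} = -2970 - \frac{1}{2} \left(-1\right) = -2970 - - \frac{1}{2} = -2970 + \frac{1}{2} = - \frac{5939}{2}$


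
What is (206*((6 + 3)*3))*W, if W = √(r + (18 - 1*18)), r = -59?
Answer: 5562*I*√59 ≈ 42723.0*I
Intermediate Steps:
W = I*√59 (W = √(-59 + (18 - 1*18)) = √(-59 + (18 - 18)) = √(-59 + 0) = √(-59) = I*√59 ≈ 7.6811*I)
(206*((6 + 3)*3))*W = (206*((6 + 3)*3))*(I*√59) = (206*(9*3))*(I*√59) = (206*27)*(I*√59) = 5562*(I*√59) = 5562*I*√59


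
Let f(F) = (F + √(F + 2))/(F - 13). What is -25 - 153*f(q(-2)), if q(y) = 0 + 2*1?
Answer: 337/11 ≈ 30.636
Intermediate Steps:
q(y) = 2 (q(y) = 0 + 2 = 2)
f(F) = (F + √(2 + F))/(-13 + F)
-25 - 153*f(q(-2)) = -25 - 153*(2 + √(2 + 2))/(-13 + 2) = -25 - 153*(2 + √4)/(-11) = -25 - (-153)*(2 + 2)/11 = -25 - (-153)*4/11 = -25 - 153*(-4/11) = -25 + 612/11 = 337/11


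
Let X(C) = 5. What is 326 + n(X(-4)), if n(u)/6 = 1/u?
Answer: 1636/5 ≈ 327.20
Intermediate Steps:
n(u) = 6/u
326 + n(X(-4)) = 326 + 6/5 = 1636/5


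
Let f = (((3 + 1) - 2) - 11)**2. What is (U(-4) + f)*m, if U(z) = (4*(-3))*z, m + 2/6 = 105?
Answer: 13502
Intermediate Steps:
m = 314/3 (m = -1/3 + 105 = 314/3 ≈ 104.67)
U(z) = -12*z
f = 81 (f = ((4 - 2) - 11)**2 = (2 - 11)**2 = (-9)**2 = 81)
(U(-4) + f)*m = (-12*(-4) + 81)*(314/3) = (48 + 81)*(314/3) = 129*(314/3) = 13502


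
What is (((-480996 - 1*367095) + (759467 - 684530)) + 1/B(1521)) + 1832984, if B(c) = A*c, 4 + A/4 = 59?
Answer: 354640314601/334620 ≈ 1.0598e+6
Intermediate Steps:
A = 220 (A = -16 + 4*59 = -16 + 236 = 220)
B(c) = 220*c
(((-480996 - 1*367095) + (759467 - 684530)) + 1/B(1521)) + 1832984 = (((-480996 - 1*367095) + (759467 - 684530)) + 1/(220*1521)) + 1832984 = (((-480996 - 367095) + 74937) + 1/334620) + 1832984 = ((-848091 + 74937) + 1/334620) + 1832984 = (-773154 + 1/334620) + 1832984 = -258712791479/334620 + 1832984 = 354640314601/334620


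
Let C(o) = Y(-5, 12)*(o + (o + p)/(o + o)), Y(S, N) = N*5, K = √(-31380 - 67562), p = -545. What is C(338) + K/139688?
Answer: 3424215/169 + I*√98942/139688 ≈ 20262.0 + 0.0022518*I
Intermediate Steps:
K = I*√98942 (K = √(-98942) = I*√98942 ≈ 314.55*I)
Y(S, N) = 5*N
C(o) = 60*o + 30*(-545 + o)/o (C(o) = (5*12)*(o + (o - 545)/(o + o)) = 60*(o + (-545 + o)/((2*o))) = 60*(o + (-545 + o)*(1/(2*o))) = 60*(o + (-545 + o)/(2*o)) = 60*o + 30*(-545 + o)/o)
C(338) + K/139688 = (30 - 16350/338 + 60*338) + (I*√98942)/139688 = (30 - 16350*1/338 + 20280) + (I*√98942)*(1/139688) = (30 - 8175/169 + 20280) + I*√98942/139688 = 3424215/169 + I*√98942/139688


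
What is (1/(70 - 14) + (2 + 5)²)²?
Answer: 7535025/3136 ≈ 2402.8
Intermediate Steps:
(1/(70 - 14) + (2 + 5)²)² = (1/56 + 7²)² = (1/56 + 49)² = (2745/56)² = 7535025/3136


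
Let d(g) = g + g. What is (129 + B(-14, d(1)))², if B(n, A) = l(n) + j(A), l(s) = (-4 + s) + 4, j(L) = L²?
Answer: 14161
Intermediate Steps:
d(g) = 2*g
l(s) = s
B(n, A) = n + A²
(129 + B(-14, d(1)))² = (129 + (-14 + (2*1)²))² = (129 + (-14 + 2²))² = (129 + (-14 + 4))² = (129 - 10)² = 119² = 14161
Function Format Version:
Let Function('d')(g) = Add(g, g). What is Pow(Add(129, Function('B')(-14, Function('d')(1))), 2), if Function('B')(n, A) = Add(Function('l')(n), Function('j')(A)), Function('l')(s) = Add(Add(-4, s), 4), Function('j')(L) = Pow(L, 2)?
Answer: 14161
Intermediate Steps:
Function('d')(g) = Mul(2, g)
Function('l')(s) = s
Function('B')(n, A) = Add(n, Pow(A, 2))
Pow(Add(129, Function('B')(-14, Function('d')(1))), 2) = Pow(Add(129, Add(-14, Pow(Mul(2, 1), 2))), 2) = Pow(Add(129, Add(-14, Pow(2, 2))), 2) = Pow(Add(129, Add(-14, 4)), 2) = Pow(Add(129, -10), 2) = Pow(119, 2) = 14161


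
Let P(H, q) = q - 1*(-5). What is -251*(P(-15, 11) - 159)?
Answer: 35893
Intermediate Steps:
P(H, q) = 5 + q (P(H, q) = q + 5 = 5 + q)
-251*(P(-15, 11) - 159) = -251*((5 + 11) - 159) = -251*(16 - 159) = -251*(-143) = 35893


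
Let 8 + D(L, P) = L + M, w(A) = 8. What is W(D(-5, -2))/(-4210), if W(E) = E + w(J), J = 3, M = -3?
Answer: 4/2105 ≈ 0.0019002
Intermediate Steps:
D(L, P) = -11 + L (D(L, P) = -8 + (L - 3) = -8 + (-3 + L) = -11 + L)
W(E) = 8 + E (W(E) = E + 8 = 8 + E)
W(D(-5, -2))/(-4210) = (8 + (-11 - 5))/(-4210) = (8 - 16)*(-1/4210) = -8*(-1/4210) = 4/2105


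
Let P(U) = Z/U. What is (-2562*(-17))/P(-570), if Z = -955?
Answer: 4965156/191 ≈ 25996.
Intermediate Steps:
P(U) = -955/U
(-2562*(-17))/P(-570) = (-2562*(-17))/((-955/(-570))) = 43554/((-955*(-1/570))) = 43554/(191/114) = 43554*(114/191) = 4965156/191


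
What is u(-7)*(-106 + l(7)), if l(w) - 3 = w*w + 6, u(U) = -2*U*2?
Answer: -1344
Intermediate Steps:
u(U) = -4*U
l(w) = 9 + w² (l(w) = 3 + (w*w + 6) = 3 + (w² + 6) = 3 + (6 + w²) = 9 + w²)
u(-7)*(-106 + l(7)) = (-4*(-7))*(-106 + (9 + 7²)) = 28*(-106 + (9 + 49)) = 28*(-106 + 58) = 28*(-48) = -1344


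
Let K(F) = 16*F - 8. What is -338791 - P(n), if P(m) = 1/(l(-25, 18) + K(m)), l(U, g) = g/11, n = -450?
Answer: -26855962559/79270 ≈ -3.3879e+5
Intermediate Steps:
l(U, g) = g/11 (l(U, g) = g*(1/11) = g/11)
K(F) = -8 + 16*F
P(m) = 1/(-70/11 + 16*m) (P(m) = 1/((1/11)*18 + (-8 + 16*m)) = 1/(18/11 + (-8 + 16*m)) = 1/(-70/11 + 16*m))
-338791 - P(n) = -338791 - 11/(2*(-35 + 88*(-450))) = -338791 - 11/(2*(-35 - 39600)) = -338791 - 11/(2*(-39635)) = -338791 - 11*(-1)/(2*39635) = -338791 - 1*(-11/79270) = -338791 + 11/79270 = -26855962559/79270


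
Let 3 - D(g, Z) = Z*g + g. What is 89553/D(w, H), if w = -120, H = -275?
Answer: -29851/10959 ≈ -2.7239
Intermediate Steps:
D(g, Z) = 3 - g - Z*g (D(g, Z) = 3 - (Z*g + g) = 3 - (g + Z*g) = 3 + (-g - Z*g) = 3 - g - Z*g)
89553/D(w, H) = 89553/(3 - 1*(-120) - 1*(-275)*(-120)) = 89553/(3 + 120 - 33000) = 89553/(-32877) = 89553*(-1/32877) = -29851/10959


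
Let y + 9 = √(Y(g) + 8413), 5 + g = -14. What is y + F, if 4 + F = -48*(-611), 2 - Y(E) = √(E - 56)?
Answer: 29315 + √(8415 - 5*I*√3) ≈ 29407.0 - 0.047203*I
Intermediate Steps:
g = -19 (g = -5 - 14 = -19)
Y(E) = 2 - √(-56 + E) (Y(E) = 2 - √(E - 56) = 2 - √(-56 + E))
y = -9 + √(8415 - 5*I*√3) (y = -9 + √((2 - √(-56 - 19)) + 8413) = -9 + √((2 - √(-75)) + 8413) = -9 + √((2 - 5*I*√3) + 8413) = -9 + √(8415 - 5*I*√3) ≈ 82.733 - 0.047203*I)
F = 29324 (F = -4 - 48*(-611) = -4 + 29328 = 29324)
y + F = (-9 + √(8415 - 5*I*√3)) + 29324 = 29315 + √(8415 - 5*I*√3)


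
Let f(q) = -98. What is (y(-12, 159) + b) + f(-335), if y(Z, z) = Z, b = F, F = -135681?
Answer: -135791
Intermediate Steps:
b = -135681
(y(-12, 159) + b) + f(-335) = (-12 - 135681) - 98 = -135693 - 98 = -135791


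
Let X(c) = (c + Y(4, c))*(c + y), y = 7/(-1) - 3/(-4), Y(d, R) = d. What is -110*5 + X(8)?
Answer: -529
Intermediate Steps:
y = -25/4 (y = 7*(-1) - 3*(-¼) = -7 + ¾ = -25/4 ≈ -6.2500)
X(c) = (4 + c)*(-25/4 + c) (X(c) = (c + 4)*(c - 25/4) = (4 + c)*(-25/4 + c))
-110*5 + X(8) = -110*5 + (-25 + 8² - 9/4*8) = -550 + (-25 + 64 - 18) = -550 + 21 = -529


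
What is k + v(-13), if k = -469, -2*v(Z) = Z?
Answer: -925/2 ≈ -462.50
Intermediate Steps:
v(Z) = -Z/2
k + v(-13) = -469 - 1/2*(-13) = -469 + 13/2 = -925/2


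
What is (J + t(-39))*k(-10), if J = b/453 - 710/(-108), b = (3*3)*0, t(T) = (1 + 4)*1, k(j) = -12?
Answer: -1250/9 ≈ -138.89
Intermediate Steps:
t(T) = 5 (t(T) = 5*1 = 5)
b = 0 (b = 9*0 = 0)
J = 355/54 (J = 0/453 - 710/(-108) = 0*(1/453) - 710*(-1/108) = 0 + 355/54 = 355/54 ≈ 6.5741)
(J + t(-39))*k(-10) = (355/54 + 5)*(-12) = (625/54)*(-12) = -1250/9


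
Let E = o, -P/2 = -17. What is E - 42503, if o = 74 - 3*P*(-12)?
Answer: -41205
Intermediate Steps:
P = 34 (P = -2*(-17) = 34)
o = 1298 (o = 74 - 3*34*(-12) = 74 - 102*(-12) = 74 + 1224 = 1298)
E = 1298
E - 42503 = 1298 - 42503 = -41205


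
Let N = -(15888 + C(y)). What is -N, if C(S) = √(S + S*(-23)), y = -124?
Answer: 15888 + 2*√682 ≈ 15940.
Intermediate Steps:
C(S) = √22*√(-S) (C(S) = √(S - 23*S) = √(-22*S) = √22*√(-S))
N = -15888 - 2*√682 (N = -(15888 + √22*√(-1*(-124))) = -(15888 + √22*√124) = -(15888 + √22*(2*√31)) = -(15888 + 2*√682) = -15888 - 2*√682 ≈ -15940.)
-N = -(-15888 - 2*√682) = 15888 + 2*√682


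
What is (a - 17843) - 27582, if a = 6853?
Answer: -38572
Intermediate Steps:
(a - 17843) - 27582 = (6853 - 17843) - 27582 = -10990 - 27582 = -38572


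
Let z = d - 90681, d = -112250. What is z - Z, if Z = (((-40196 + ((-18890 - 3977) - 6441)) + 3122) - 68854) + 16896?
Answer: -84591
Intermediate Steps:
Z = -118340 (Z = (((-40196 + (-22867 - 6441)) + 3122) - 68854) + 16896 = (((-40196 - 29308) + 3122) - 68854) + 16896 = ((-69504 + 3122) - 68854) + 16896 = (-66382 - 68854) + 16896 = -135236 + 16896 = -118340)
z = -202931 (z = -112250 - 90681 = -202931)
z - Z = -202931 - 1*(-118340) = -202931 + 118340 = -84591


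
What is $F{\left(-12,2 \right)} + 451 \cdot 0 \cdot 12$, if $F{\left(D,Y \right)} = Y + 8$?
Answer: $10$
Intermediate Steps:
$F{\left(D,Y \right)} = 8 + Y$
$F{\left(-12,2 \right)} + 451 \cdot 0 \cdot 12 = \left(8 + 2\right) + 451 \cdot 0 \cdot 12 = 10 + 451 \cdot 0 = 10 + 0 = 10$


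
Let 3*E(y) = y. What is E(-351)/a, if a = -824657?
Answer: 117/824657 ≈ 0.00014188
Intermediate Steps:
E(y) = y/3
E(-351)/a = ((⅓)*(-351))/(-824657) = -117*(-1/824657) = 117/824657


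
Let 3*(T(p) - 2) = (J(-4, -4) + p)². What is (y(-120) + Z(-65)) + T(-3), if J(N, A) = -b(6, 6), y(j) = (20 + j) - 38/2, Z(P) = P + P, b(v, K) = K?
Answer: -220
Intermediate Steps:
Z(P) = 2*P
y(j) = 1 + j (y(j) = (20 + j) - 38*½ = (20 + j) - 19 = 1 + j)
J(N, A) = -6 (J(N, A) = -1*6 = -6)
T(p) = 2 + (-6 + p)²/3
(y(-120) + Z(-65)) + T(-3) = ((1 - 120) + 2*(-65)) + (2 + (-6 - 3)²/3) = (-119 - 130) + (2 + (⅓)*(-9)²) = -249 + (2 + (⅓)*81) = -249 + (2 + 27) = -249 + 29 = -220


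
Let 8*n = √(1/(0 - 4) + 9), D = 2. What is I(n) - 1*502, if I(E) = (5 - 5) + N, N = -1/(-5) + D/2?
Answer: -2504/5 ≈ -500.80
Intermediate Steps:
N = 6/5 (N = -1/(-5) + 2/2 = -1*(-⅕) + 2*(½) = ⅕ + 1 = 6/5 ≈ 1.2000)
n = √35/16 (n = √(1/(0 - 4) + 9)/8 = √(1/(-4) + 9)/8 = √(-¼ + 9)/8 = √(35/4)/8 = (√35/2)/8 = √35/16 ≈ 0.36975)
I(E) = 6/5 (I(E) = (5 - 5) + 6/5 = 0 + 6/5 = 6/5)
I(n) - 1*502 = 6/5 - 1*502 = 6/5 - 502 = -2504/5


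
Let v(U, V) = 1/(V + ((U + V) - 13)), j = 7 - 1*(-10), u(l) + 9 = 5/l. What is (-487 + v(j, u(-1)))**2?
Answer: 136632721/576 ≈ 2.3721e+5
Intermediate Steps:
u(l) = -9 + 5/l
j = 17 (j = 7 + 10 = 17)
v(U, V) = 1/(-13 + U + 2*V) (v(U, V) = 1/(V + (-13 + U + V)) = 1/(-13 + U + 2*V))
(-487 + v(j, u(-1)))**2 = (-487 + 1/(-13 + 17 + 2*(-9 + 5/(-1))))**2 = (-487 + 1/(-13 + 17 + 2*(-9 + 5*(-1))))**2 = (-487 + 1/(-13 + 17 + 2*(-9 - 5)))**2 = (-487 + 1/(-13 + 17 + 2*(-14)))**2 = (-487 + 1/(-13 + 17 - 28))**2 = (-487 + 1/(-24))**2 = (-487 - 1/24)**2 = (-11689/24)**2 = 136632721/576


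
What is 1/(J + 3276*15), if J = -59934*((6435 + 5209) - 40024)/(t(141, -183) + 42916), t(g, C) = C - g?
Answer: 484/43112475 ≈ 1.1226e-5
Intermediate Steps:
J = 19328715/484 (J = -59934*((6435 + 5209) - 40024)/((-183 - 1*141) + 42916) = -59934*(11644 - 40024)/((-183 - 141) + 42916) = -59934*(-28380/(-324 + 42916)) = -59934/(42592*(-1/28380)) = -59934/(-968/645) = -59934*(-645/968) = 19328715/484 ≈ 39935.)
1/(J + 3276*15) = 1/(19328715/484 + 3276*15) = 1/(19328715/484 + 49140) = 1/(43112475/484) = 484/43112475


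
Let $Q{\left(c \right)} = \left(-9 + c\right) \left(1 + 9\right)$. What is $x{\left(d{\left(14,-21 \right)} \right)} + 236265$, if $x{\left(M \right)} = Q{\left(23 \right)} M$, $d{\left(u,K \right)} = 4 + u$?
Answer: $238785$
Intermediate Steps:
$Q{\left(c \right)} = -90 + 10 c$ ($Q{\left(c \right)} = \left(-9 + c\right) 10 = -90 + 10 c$)
$x{\left(M \right)} = 140 M$ ($x{\left(M \right)} = \left(-90 + 10 \cdot 23\right) M = \left(-90 + 230\right) M = 140 M$)
$x{\left(d{\left(14,-21 \right)} \right)} + 236265 = 140 \left(4 + 14\right) + 236265 = 140 \cdot 18 + 236265 = 2520 + 236265 = 238785$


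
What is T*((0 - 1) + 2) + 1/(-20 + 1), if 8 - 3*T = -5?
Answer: 244/57 ≈ 4.2807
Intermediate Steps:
T = 13/3 (T = 8/3 - 1/3*(-5) = 8/3 + 5/3 = 13/3 ≈ 4.3333)
T*((0 - 1) + 2) + 1/(-20 + 1) = 13*((0 - 1) + 2)/3 + 1/(-20 + 1) = 13*(-1 + 2)/3 + 1/(-19) = (13/3)*1 - 1/19 = 13/3 - 1/19 = 244/57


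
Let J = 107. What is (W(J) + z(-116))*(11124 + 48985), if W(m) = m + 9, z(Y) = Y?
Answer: 0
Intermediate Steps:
W(m) = 9 + m
(W(J) + z(-116))*(11124 + 48985) = ((9 + 107) - 116)*(11124 + 48985) = (116 - 116)*60109 = 0*60109 = 0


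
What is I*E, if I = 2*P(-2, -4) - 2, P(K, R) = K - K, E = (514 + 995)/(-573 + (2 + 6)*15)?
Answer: 1006/151 ≈ 6.6623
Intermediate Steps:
E = -503/151 (E = 1509/(-573 + 8*15) = 1509/(-573 + 120) = 1509/(-453) = 1509*(-1/453) = -503/151 ≈ -3.3311)
P(K, R) = 0
I = -2 (I = 2*0 - 2 = 0 - 2 = -2)
I*E = -2*(-503/151) = 1006/151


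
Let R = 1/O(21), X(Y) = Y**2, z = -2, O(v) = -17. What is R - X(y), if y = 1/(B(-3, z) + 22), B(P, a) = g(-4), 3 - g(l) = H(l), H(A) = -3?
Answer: -801/13328 ≈ -0.060099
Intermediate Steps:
g(l) = 6 (g(l) = 3 - 1*(-3) = 3 + 3 = 6)
B(P, a) = 6
y = 1/28 (y = 1/(6 + 22) = 1/28 ≈ 0.035714)
R = -1/17 (R = 1/(-17) = -1/17 ≈ -0.058824)
R - X(y) = -1/17 - (1/28)**2 = -1/17 - 1*1/784 = -1/17 - 1/784 = -801/13328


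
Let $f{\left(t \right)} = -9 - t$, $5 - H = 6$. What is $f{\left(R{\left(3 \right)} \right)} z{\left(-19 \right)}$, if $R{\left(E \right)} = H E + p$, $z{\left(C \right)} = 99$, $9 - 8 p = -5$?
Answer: $- \frac{3069}{4} \approx -767.25$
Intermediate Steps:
$p = \frac{7}{4}$ ($p = \frac{9}{8} - - \frac{5}{8} = \frac{9}{8} + \frac{5}{8} = \frac{7}{4} \approx 1.75$)
$H = -1$ ($H = 5 - 6 = -1$)
$R{\left(E \right)} = \frac{7}{4} - E$ ($R{\left(E \right)} = - E + \frac{7}{4} = \frac{7}{4} - E$)
$f{\left(R{\left(3 \right)} \right)} z{\left(-19 \right)} = \left(-9 - \left(\frac{7}{4} - 3\right)\right) 99 = \left(-9 - - \frac{5}{4}\right) 99 = \left(-9 + \frac{5}{4}\right) 99 = \left(- \frac{31}{4}\right) 99 = - \frac{3069}{4}$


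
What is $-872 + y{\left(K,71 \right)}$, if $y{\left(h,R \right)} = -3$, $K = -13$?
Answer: $-875$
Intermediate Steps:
$-872 + y{\left(K,71 \right)} = -872 - 3 = -875$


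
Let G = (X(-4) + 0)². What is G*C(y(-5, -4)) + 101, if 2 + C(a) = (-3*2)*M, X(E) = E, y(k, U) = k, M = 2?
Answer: -123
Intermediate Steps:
G = 16 (G = (-4 + 0)² = (-4)² = 16)
C(a) = -14 (C(a) = -2 - 3*2*2 = -2 - 6*2 = -2 - 12 = -14)
G*C(y(-5, -4)) + 101 = 16*(-14) + 101 = -224 + 101 = -123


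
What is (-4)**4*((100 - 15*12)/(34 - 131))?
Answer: 20480/97 ≈ 211.13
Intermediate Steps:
(-4)**4*((100 - 15*12)/(34 - 131)) = 256*((100 - 180)/(-97)) = 256*(-80*(-1/97)) = 256*(80/97) = 20480/97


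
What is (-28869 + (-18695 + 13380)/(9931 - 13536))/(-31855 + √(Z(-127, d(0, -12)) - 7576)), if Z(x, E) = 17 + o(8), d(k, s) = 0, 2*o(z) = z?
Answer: 66301359653/73163372618 + 10406743*I*√7555/365816863090 ≈ 0.90621 + 0.0024727*I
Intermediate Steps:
o(z) = z/2
Z(x, E) = 21 (Z(x, E) = 17 + (½)*8 = 17 + 4 = 21)
(-28869 + (-18695 + 13380)/(9931 - 13536))/(-31855 + √(Z(-127, d(0, -12)) - 7576)) = (-28869 + (-18695 + 13380)/(9931 - 13536))/(-31855 + √(21 - 7576)) = (-28869 - 5315/(-3605))/(-31855 + √(-7555)) = (-28869 - 5315*(-1/3605))/(-31855 + I*√7555) = (-28869 + 1063/721)/(-31855 + I*√7555) = -20813486/(721*(-31855 + I*√7555))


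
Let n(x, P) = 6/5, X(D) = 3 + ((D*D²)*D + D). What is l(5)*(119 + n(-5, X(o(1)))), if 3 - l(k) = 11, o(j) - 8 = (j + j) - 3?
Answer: -4808/5 ≈ -961.60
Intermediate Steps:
o(j) = 5 + 2*j (o(j) = 8 + ((j + j) - 3) = 8 + (2*j - 3) = 8 + (-3 + 2*j) = 5 + 2*j)
X(D) = 3 + D + D⁴ (X(D) = 3 + (D³*D + D) = 3 + (D⁴ + D) = 3 + (D + D⁴) = 3 + D + D⁴)
l(k) = -8 (l(k) = 3 - 1*11 = 3 - 11 = -8)
n(x, P) = 6/5 (n(x, P) = 6*(⅕) = 6/5)
l(5)*(119 + n(-5, X(o(1)))) = -8*(119 + 6/5) = -8*601/5 = -4808/5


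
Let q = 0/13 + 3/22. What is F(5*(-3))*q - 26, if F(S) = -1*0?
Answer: -26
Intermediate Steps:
F(S) = 0
q = 3/22 (q = 0*(1/13) + 3*(1/22) = 0 + 3/22 = 3/22 ≈ 0.13636)
F(5*(-3))*q - 26 = 0*(3/22) - 26 = 0 - 26 = -26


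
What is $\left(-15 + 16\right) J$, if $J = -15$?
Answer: $-15$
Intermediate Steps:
$\left(-15 + 16\right) J = \left(-15 + 16\right) \left(-15\right) = 1 \left(-15\right) = -15$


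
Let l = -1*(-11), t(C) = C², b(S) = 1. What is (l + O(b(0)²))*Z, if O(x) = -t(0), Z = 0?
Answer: 0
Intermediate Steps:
O(x) = 0 (O(x) = -1*0² = -1*0 = 0)
l = 11
(l + O(b(0)²))*Z = (11 + 0)*0 = 11*0 = 0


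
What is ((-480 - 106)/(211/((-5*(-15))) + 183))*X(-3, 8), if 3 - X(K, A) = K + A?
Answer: 21975/3484 ≈ 6.3074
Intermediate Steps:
X(K, A) = 3 - A - K (X(K, A) = 3 - (K + A) = 3 - (A + K) = 3 + (-A - K) = 3 - A - K)
((-480 - 106)/(211/((-5*(-15))) + 183))*X(-3, 8) = ((-480 - 106)/(211/((-5*(-15))) + 183))*(3 - 1*8 - 1*(-3)) = (-586/(211/75 + 183))*(3 - 8 + 3) = -586/(211*(1/75) + 183)*(-2) = -586/(211/75 + 183)*(-2) = -586/13936/75*(-2) = -586*75/13936*(-2) = -21975/6968*(-2) = 21975/3484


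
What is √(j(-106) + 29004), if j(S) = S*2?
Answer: 2*√7198 ≈ 169.68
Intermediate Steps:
j(S) = 2*S
√(j(-106) + 29004) = √(2*(-106) + 29004) = √(-212 + 29004) = √28792 = 2*√7198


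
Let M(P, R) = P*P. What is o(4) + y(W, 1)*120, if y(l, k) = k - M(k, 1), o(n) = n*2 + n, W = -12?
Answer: 12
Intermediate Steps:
M(P, R) = P²
o(n) = 3*n (o(n) = 2*n + n = 3*n)
y(l, k) = k - k²
o(4) + y(W, 1)*120 = 3*4 + (1*(1 - 1*1))*120 = 12 + (1*(1 - 1))*120 = 12 + (1*0)*120 = 12 + 0*120 = 12 + 0 = 12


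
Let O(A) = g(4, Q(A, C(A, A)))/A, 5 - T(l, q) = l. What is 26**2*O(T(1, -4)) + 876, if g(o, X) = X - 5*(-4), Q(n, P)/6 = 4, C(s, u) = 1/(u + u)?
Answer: 8312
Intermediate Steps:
T(l, q) = 5 - l
C(s, u) = 1/(2*u)
Q(n, P) = 24 (Q(n, P) = 6*4 = 24)
g(o, X) = 20 + X (g(o, X) = X + 20 = 20 + X)
O(A) = 44/A (O(A) = (20 + 24)/A = 44/A)
26**2*O(T(1, -4)) + 876 = 26**2*(44/(5 - 1*1)) + 876 = 676*(44/(5 - 1)) + 876 = 676*(44/4) + 876 = 676*(44*(1/4)) + 876 = 676*11 + 876 = 7436 + 876 = 8312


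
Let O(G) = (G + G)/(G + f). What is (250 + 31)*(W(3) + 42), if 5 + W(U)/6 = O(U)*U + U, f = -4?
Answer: -21918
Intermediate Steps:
O(G) = 2*G/(-4 + G) (O(G) = (G + G)/(G - 4) = (2*G)/(-4 + G) = 2*G/(-4 + G))
W(U) = -30 + 6*U + 12*U²/(-4 + U) (W(U) = -30 + 6*((2*U/(-4 + U))*U + U) = -30 + 6*(2*U²/(-4 + U) + U) = -30 + 6*(U + 2*U²/(-4 + U)) = -30 + (6*U + 12*U²/(-4 + U)) = -30 + 6*U + 12*U²/(-4 + U))
(250 + 31)*(W(3) + 42) = (250 + 31)*(6*(20 - 9*3 + 3*3²)/(-4 + 3) + 42) = 281*(6*(20 - 27 + 3*9)/(-1) + 42) = 281*(6*(-1)*(20 - 27 + 27) + 42) = 281*(6*(-1)*20 + 42) = 281*(-120 + 42) = 281*(-78) = -21918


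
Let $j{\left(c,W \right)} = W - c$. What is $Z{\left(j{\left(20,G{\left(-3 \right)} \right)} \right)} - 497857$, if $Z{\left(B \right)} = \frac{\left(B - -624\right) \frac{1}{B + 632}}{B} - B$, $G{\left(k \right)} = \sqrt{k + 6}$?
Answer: $- \frac{24674924472091}{49564259} - \frac{149062582 \sqrt{3}}{148692777} \approx -4.9784 \cdot 10^{5}$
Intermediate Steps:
$G{\left(k \right)} = \sqrt{6 + k}$
$Z{\left(B \right)} = - B + \frac{624 + B}{B \left(632 + B\right)}$ ($Z{\left(B \right)} = \frac{\left(B + 624\right) \frac{1}{632 + B}}{B} - B = \frac{\left(624 + B\right) \frac{1}{632 + B}}{B} - B = \frac{\frac{1}{632 + B} \left(624 + B\right)}{B} - B = \frac{624 + B}{B \left(632 + B\right)} - B = - B + \frac{624 + B}{B \left(632 + B\right)}$)
$Z{\left(j{\left(20,G{\left(-3 \right)} \right)} \right)} - 497857 = \frac{624 + \left(\sqrt{6 - 3} - 20\right) - \left(\sqrt{6 - 3} - 20\right)^{3} - 632 \left(\sqrt{6 - 3} - 20\right)^{2}}{\left(\sqrt{6 - 3} - 20\right) \left(632 + \left(\sqrt{6 - 3} - 20\right)\right)} - 497857 = \frac{624 - \left(20 - \sqrt{3}\right) - \left(\sqrt{3} - 20\right)^{3} - 632 \left(\sqrt{3} - 20\right)^{2}}{\left(\sqrt{3} - 20\right) \left(632 - \left(20 - \sqrt{3}\right)\right)} - 497857 = \frac{624 - \left(20 - \sqrt{3}\right) - \left(-20 + \sqrt{3}\right)^{3} - 632 \left(-20 + \sqrt{3}\right)^{2}}{\left(-20 + \sqrt{3}\right) \left(632 - \left(20 - \sqrt{3}\right)\right)} - 497857 = \frac{604 + \sqrt{3} - \left(-20 + \sqrt{3}\right)^{3} - 632 \left(-20 + \sqrt{3}\right)^{2}}{\left(-20 + \sqrt{3}\right) \left(612 + \sqrt{3}\right)} - 497857 = -497857 + \frac{604 + \sqrt{3} - \left(-20 + \sqrt{3}\right)^{3} - 632 \left(-20 + \sqrt{3}\right)^{2}}{\left(-20 + \sqrt{3}\right) \left(612 + \sqrt{3}\right)}$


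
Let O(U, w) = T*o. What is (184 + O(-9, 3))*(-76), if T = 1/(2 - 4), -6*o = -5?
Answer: -41857/3 ≈ -13952.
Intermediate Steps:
o = ⅚ (o = -⅙*(-5) = ⅚ ≈ 0.83333)
T = -½ (T = 1/(-2) = -½ ≈ -0.50000)
O(U, w) = -5/12 (O(U, w) = -½*⅚ = -5/12)
(184 + O(-9, 3))*(-76) = (184 - 5/12)*(-76) = (2203/12)*(-76) = -41857/3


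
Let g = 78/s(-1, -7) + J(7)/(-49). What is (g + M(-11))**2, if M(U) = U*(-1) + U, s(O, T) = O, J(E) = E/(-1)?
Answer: 297025/49 ≈ 6061.7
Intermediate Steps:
J(E) = -E (J(E) = E*(-1) = -E)
M(U) = 0 (M(U) = -U + U = 0)
g = -545/7 (g = 78/(-1) - 1*7/(-49) = 78*(-1) - 7*(-1/49) = -78 + 1/7 = -545/7 ≈ -77.857)
(g + M(-11))**2 = (-545/7 + 0)**2 = (-545/7)**2 = 297025/49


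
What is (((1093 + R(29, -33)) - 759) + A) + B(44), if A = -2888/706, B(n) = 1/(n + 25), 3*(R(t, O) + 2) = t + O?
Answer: 7954765/24357 ≈ 326.59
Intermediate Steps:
R(t, O) = -2 + O/3 + t/3 (R(t, O) = -2 + (t + O)/3 = -2 + (O + t)/3 = -2 + (O/3 + t/3) = -2 + O/3 + t/3)
B(n) = 1/(25 + n)
A = -1444/353 (A = -2888*1/706 = -1444/353 ≈ -4.0907)
(((1093 + R(29, -33)) - 759) + A) + B(44) = (((1093 + (-2 + (⅓)*(-33) + (⅓)*29)) - 759) - 1444/353) + 1/(25 + 44) = (((1093 + (-2 - 11 + 29/3)) - 759) - 1444/353) + 1/69 = (((1093 - 10/3) - 759) - 1444/353) + 1/69 = ((3269/3 - 759) - 1444/353) + 1/69 = (992/3 - 1444/353) + 1/69 = 345844/1059 + 1/69 = 7954765/24357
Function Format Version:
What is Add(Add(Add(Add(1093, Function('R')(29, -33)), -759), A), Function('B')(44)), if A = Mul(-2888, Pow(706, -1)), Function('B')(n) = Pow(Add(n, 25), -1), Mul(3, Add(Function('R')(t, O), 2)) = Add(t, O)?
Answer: Rational(7954765, 24357) ≈ 326.59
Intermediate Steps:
Function('R')(t, O) = Add(-2, Mul(Rational(1, 3), O), Mul(Rational(1, 3), t)) (Function('R')(t, O) = Add(-2, Mul(Rational(1, 3), Add(t, O))) = Add(-2, Mul(Rational(1, 3), Add(O, t))) = Add(-2, Add(Mul(Rational(1, 3), O), Mul(Rational(1, 3), t))) = Add(-2, Mul(Rational(1, 3), O), Mul(Rational(1, 3), t)))
Function('B')(n) = Pow(Add(25, n), -1)
A = Rational(-1444, 353) (A = Mul(-2888, Rational(1, 706)) = Rational(-1444, 353) ≈ -4.0907)
Add(Add(Add(Add(1093, Function('R')(29, -33)), -759), A), Function('B')(44)) = Add(Add(Add(Add(1093, Add(-2, Mul(Rational(1, 3), -33), Mul(Rational(1, 3), 29))), -759), Rational(-1444, 353)), Pow(Add(25, 44), -1)) = Add(Add(Add(Add(1093, Add(-2, -11, Rational(29, 3))), -759), Rational(-1444, 353)), Pow(69, -1)) = Add(Add(Add(Add(1093, Rational(-10, 3)), -759), Rational(-1444, 353)), Rational(1, 69)) = Add(Add(Add(Rational(3269, 3), -759), Rational(-1444, 353)), Rational(1, 69)) = Add(Add(Rational(992, 3), Rational(-1444, 353)), Rational(1, 69)) = Add(Rational(345844, 1059), Rational(1, 69)) = Rational(7954765, 24357)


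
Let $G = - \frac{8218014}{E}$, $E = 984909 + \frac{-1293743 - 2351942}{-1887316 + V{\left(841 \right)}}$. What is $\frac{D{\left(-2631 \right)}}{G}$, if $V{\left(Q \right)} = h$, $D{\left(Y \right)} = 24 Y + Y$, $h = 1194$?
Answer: $\frac{40729243265432275}{5166725667236} \approx 7883.0$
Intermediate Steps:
$D{\left(Y \right)} = 25 Y$
$V{\left(Q \right)} = 1194$
$E = \frac{1857662178583}{1886122}$ ($E = 984909 + \frac{-1293743 - 2351942}{-1887316 + 1194} = 984909 - \frac{3645685}{-1886122} = 984909 - - \frac{3645685}{1886122} = 984909 + \frac{3645685}{1886122} = \frac{1857662178583}{1886122} \approx 9.8491 \cdot 10^{5}$)
$G = - \frac{15500177001708}{1857662178583}$ ($G = - \frac{8218014}{\frac{1857662178583}{1886122}} = \left(-8218014\right) \frac{1886122}{1857662178583} = - \frac{15500177001708}{1857662178583} \approx -8.3439$)
$\frac{D{\left(-2631 \right)}}{G} = \frac{25 \left(-2631\right)}{- \frac{15500177001708}{1857662178583}} = \left(-65775\right) \left(- \frac{1857662178583}{15500177001708}\right) = \frac{40729243265432275}{5166725667236}$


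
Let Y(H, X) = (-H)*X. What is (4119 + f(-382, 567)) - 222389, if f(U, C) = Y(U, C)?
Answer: -1676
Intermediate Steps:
Y(H, X) = -H*X
f(U, C) = -C*U (f(U, C) = -U*C = -C*U)
(4119 + f(-382, 567)) - 222389 = (4119 - 1*567*(-382)) - 222389 = (4119 + 216594) - 222389 = 220713 - 222389 = -1676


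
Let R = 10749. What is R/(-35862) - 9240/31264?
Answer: -13904617/23358116 ≈ -0.59528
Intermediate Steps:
R/(-35862) - 9240/31264 = 10749/(-35862) - 9240/31264 = 10749*(-1/35862) - 9240*1/31264 = -3583/11954 - 1155/3908 = -13904617/23358116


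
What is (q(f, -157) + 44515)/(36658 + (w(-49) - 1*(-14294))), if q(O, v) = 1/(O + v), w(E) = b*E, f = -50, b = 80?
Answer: 2303651/2433906 ≈ 0.94648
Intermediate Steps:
w(E) = 80*E
(q(f, -157) + 44515)/(36658 + (w(-49) - 1*(-14294))) = (1/(-50 - 157) + 44515)/(36658 + (80*(-49) - 1*(-14294))) = (1/(-207) + 44515)/(36658 + (-3920 + 14294)) = (-1/207 + 44515)/(36658 + 10374) = (9214604/207)/47032 = (9214604/207)*(1/47032) = 2303651/2433906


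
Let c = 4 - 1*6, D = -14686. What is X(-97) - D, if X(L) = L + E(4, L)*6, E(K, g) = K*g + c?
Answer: 12249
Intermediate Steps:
c = -2 (c = 4 - 6 = -2)
E(K, g) = -2 + K*g (E(K, g) = K*g - 2 = -2 + K*g)
X(L) = -12 + 25*L (X(L) = L + (-2 + 4*L)*6 = L + (-12 + 24*L) = -12 + 25*L)
X(-97) - D = (-12 + 25*(-97)) - 1*(-14686) = (-12 - 2425) + 14686 = -2437 + 14686 = 12249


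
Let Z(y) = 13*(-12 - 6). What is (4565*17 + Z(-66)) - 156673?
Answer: -79302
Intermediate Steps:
Z(y) = -234 (Z(y) = 13*(-18) = -234)
(4565*17 + Z(-66)) - 156673 = (4565*17 - 234) - 156673 = (77605 - 234) - 156673 = 77371 - 156673 = -79302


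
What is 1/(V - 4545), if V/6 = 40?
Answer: -1/4305 ≈ -0.00023229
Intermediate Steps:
V = 240 (V = 6*40 = 240)
1/(V - 4545) = 1/(240 - 4545) = 1/(-4305) = -1/4305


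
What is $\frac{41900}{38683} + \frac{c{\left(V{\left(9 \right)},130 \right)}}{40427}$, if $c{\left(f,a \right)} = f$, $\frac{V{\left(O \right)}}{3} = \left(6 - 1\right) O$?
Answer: $\frac{1699113505}{1563837641} \approx 1.0865$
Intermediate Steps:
$V{\left(O \right)} = 15 O$ ($V{\left(O \right)} = 3 \left(6 - 1\right) O = 3 \cdot 5 O = 15 O$)
$\frac{41900}{38683} + \frac{c{\left(V{\left(9 \right)},130 \right)}}{40427} = \frac{41900}{38683} + \frac{15 \cdot 9}{40427} = 41900 \cdot \frac{1}{38683} + 135 \cdot \frac{1}{40427} = \frac{41900}{38683} + \frac{135}{40427} = \frac{1699113505}{1563837641}$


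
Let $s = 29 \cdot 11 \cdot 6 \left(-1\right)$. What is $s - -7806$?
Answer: $5892$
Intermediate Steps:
$s = -1914$ ($s = 319 \left(-6\right) = -1914$)
$s - -7806 = -1914 - -7806 = -1914 + \left(-10932 + 18738\right) = -1914 + 7806 = 5892$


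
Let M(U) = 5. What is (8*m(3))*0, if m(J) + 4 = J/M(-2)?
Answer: 0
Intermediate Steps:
m(J) = -4 + J/5
(8*m(3))*0 = (8*(-4 + (1/5)*3))*0 = (8*(-4 + 3/5))*0 = (8*(-17/5))*0 = -136/5*0 = 0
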